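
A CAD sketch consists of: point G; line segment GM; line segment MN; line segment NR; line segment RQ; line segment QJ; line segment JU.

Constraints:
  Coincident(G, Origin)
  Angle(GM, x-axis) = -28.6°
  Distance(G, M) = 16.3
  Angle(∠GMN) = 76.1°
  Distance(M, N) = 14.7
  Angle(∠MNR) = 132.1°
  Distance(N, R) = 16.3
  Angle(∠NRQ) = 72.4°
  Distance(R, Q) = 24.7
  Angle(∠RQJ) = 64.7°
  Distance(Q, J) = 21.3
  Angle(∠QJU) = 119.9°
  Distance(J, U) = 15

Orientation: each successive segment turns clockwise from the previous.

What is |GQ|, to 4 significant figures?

6.559

G is at the origin; GM runs at -28.6° with length 16.3, so M = (14.31, -7.803). ∠GMN = 76.1° gives MN at -132.5° from the x-axis; with |MN| = 14.7, N = (4.380, -18.64). ∠MNR = 132.1° gives NR at 179.6° from the x-axis; with |NR| = 16.3, R = (-11.92, -18.53). ∠NRQ = 72.4° gives RQ at 72.00° from the x-axis; with |RQ| = 24.7, Q = (-4.287, 4.964). Then |GQ| = |Q − G| = 6.559.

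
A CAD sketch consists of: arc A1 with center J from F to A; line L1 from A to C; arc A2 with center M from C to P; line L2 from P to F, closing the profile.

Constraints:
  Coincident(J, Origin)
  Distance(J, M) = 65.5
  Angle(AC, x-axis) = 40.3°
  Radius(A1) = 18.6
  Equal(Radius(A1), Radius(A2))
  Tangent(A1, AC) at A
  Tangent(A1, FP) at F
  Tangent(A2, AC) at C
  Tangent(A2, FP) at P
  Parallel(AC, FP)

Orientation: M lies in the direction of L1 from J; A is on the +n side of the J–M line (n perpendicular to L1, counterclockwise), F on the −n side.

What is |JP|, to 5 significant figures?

68.090

The slot axis is L1's direction at 40.3°, so u = (cos 40.3°, sin 40.3°) = (0.76267, 0.64679) and n = (−sin 40.3°, cos 40.3°) = (-0.64679, 0.76267). J is at the origin and M lies 65.5 along u from J, so M = 65.5·u = (49.955, 42.365). Tangency of A1 to both parallel lines with radius 18.6 puts A and F at J ± 18.6·n: A = (-12.030, 14.186), F = (12.030, -14.186). Equal radii place C and P the same way about M: C = M + 18.6·n = (37.924, 56.550), P = M − 18.6·n = (61.985, 28.179). Then |JP| = |P − J| = 68.090.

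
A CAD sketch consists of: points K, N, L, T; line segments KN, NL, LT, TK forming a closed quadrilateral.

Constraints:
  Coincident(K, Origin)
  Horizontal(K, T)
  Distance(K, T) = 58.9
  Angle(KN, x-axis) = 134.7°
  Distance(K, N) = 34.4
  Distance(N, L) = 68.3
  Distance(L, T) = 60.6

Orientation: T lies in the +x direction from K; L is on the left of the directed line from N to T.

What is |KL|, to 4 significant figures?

66.90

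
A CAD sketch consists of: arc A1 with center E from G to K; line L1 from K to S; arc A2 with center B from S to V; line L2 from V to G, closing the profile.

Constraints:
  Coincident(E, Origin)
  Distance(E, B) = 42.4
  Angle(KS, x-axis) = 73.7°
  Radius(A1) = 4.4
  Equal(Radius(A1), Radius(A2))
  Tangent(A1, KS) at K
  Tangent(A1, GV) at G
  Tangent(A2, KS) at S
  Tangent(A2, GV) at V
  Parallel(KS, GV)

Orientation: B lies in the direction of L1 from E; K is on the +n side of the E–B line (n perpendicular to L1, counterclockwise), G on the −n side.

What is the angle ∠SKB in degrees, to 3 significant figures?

5.92°

Tangency of A1 to both parallel lines with radius 4.4 puts K and G at E ± 4.4·n: K = (-4.22, 1.23), G = (4.22, -1.23). Equal radii place S and V the same way about B: S = B + 4.4·n = (7.68, 41.9), V = B − 4.4·n = (16.1, 39.5). Then cos ∠SKB = KS·KB / (|KS||KB|), giving 5.92°.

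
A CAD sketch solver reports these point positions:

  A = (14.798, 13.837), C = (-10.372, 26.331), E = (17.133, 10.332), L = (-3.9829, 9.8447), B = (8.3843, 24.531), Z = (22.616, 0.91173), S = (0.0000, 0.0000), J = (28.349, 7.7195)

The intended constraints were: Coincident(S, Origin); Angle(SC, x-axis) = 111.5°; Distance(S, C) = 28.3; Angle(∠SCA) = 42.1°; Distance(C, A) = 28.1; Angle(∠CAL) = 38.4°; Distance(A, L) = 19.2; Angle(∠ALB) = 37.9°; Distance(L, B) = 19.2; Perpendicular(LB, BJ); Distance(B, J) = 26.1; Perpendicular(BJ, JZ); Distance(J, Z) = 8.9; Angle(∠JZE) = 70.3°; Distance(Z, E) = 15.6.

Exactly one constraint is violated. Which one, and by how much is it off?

Distance(Z, E) = 15.6 — off by 4.70.

S = (0.00, 0.00) ✓; SC at 111.5° ✓; |SC| = 28.30 ✓; ∠SCA = 42.10° ✓; |CA| = 28.10 ✓; ∠CAL = 38.40° ✓; |AL| = 19.20 ✓; ∠ALB = 37.90° ✓; |LB| = 19.20 ✓; ∠(LB, BJ) = 90.00° ✓; |BJ| = 26.10 ✓; ∠(BJ, JZ) = 90.00° ✓; |JZ| = 8.900 ✓; ∠JZE = 70.30° ✓; |ZE| = 10.90 ✗.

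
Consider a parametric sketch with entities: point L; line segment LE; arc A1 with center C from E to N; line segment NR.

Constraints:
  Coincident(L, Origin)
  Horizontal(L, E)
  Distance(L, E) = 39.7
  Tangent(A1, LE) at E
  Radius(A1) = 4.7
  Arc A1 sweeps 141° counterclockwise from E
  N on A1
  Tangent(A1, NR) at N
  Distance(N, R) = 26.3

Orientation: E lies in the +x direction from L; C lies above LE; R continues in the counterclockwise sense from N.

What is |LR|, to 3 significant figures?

33.4

L is at the origin; L and E share the same y with |LE| = 39.7 and E on the +x side, so E = (39.7, 0.00). The tangent condition forces CE to be normal to LE, so C = E + (0, 4.7) = (39.7, 4.70). On A1, E sits at bearing -90° from C; a 141° counterclockwise sweep puts N at bearing 51°, so N = C + 4.7·(cos 51°, sin 51°) = (42.7, 8.35). The tangent condition forces CN to be normal to NR, so NR runs along (−sin 51°, cos 51°); with |NR| = 26.3, R = (22.2, 24.9). Then |LR| = |R − L| = 33.4.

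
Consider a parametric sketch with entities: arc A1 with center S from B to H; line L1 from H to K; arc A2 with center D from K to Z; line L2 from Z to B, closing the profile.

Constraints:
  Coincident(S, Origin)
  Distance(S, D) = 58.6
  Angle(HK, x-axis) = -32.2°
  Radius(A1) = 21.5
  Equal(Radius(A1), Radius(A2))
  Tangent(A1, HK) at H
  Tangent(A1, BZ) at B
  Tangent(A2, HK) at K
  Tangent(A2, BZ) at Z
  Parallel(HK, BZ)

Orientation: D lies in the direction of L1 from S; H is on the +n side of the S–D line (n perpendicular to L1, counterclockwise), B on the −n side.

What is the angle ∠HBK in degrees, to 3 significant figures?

53.7°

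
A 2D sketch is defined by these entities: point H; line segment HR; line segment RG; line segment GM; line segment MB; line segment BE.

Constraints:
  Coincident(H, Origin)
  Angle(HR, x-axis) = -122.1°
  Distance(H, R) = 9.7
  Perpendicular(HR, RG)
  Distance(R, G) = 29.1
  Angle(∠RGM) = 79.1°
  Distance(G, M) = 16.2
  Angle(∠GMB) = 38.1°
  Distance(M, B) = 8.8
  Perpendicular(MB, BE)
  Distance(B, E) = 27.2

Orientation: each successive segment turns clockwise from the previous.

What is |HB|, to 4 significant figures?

22.07

H is at the origin; HR runs at -122.1° with length 9.7, so R = (-5.155, -8.217). The perpendicularity gives RG at right angles to HR, so RG runs at 147.9°; with |RG| = 29.1, G = (-29.81, 7.247). ∠RGM = 79.1° gives GM at 47.00° from the x-axis; with |GM| = 16.2, M = (-18.76, 19.09). ∠GMB = 38.1° gives MB at -94.90° from the x-axis; with |MB| = 8.8, B = (-19.51, 10.33). Then |HB| = |B − H| = 22.07.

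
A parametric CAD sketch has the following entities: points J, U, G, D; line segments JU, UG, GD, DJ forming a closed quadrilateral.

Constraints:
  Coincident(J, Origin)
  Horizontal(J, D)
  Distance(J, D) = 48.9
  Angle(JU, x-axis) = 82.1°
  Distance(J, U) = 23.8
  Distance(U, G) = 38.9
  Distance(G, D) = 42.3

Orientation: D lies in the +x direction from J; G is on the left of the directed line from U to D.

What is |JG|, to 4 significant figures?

55.90

J is at the origin; J and D share the same y with |JD| = 48.9 and D in +x, so D = (48.9, 0). JU runs at 82.1° with |JU| = 23.8, so U = (3.271, 23.57). G is determined by |UG| = 38.9 and |GD| = 42.3 together: it lies at the intersection of circle(U, 38.9) and circle(D, 42.3). With |UD| = 51.36, the foot of the radical line on UD is 22.99 from U and the perpendicular offset is √(38.9² − 22.99²) = 31.38. Taking the left-of-UD solution: G = (38.10, 40.90).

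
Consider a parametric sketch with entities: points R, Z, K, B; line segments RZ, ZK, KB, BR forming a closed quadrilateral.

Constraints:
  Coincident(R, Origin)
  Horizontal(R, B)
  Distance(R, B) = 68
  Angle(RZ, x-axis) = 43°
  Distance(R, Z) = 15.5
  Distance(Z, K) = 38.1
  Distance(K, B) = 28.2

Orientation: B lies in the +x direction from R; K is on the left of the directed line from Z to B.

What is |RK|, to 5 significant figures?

52.247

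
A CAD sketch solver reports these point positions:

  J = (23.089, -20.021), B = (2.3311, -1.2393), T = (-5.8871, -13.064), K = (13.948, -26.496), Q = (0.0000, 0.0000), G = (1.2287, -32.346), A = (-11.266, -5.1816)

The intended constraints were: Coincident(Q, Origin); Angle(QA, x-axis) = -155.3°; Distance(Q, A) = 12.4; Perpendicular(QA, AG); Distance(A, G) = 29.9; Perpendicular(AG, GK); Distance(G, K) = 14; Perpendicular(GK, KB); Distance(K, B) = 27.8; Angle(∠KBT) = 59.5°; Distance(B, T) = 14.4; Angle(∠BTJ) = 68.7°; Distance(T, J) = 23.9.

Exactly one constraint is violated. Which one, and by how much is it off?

Distance(T, J) = 23.9 — off by 5.90.

Q = (0.00, 0.00) ✓; QA at -155.3° ✓; |QA| = 12.40 ✓; ∠(QA, AG) = 90.00° ✓; |AG| = 29.90 ✓; ∠(AG, GK) = 90.00° ✓; |GK| = 14.00 ✓; ∠(GK, KB) = 90.00° ✓; |KB| = 27.80 ✓; ∠KBT = 59.50° ✓; |BT| = 14.40 ✓; ∠BTJ = 68.70° ✓; |TJ| = 29.80 ✗.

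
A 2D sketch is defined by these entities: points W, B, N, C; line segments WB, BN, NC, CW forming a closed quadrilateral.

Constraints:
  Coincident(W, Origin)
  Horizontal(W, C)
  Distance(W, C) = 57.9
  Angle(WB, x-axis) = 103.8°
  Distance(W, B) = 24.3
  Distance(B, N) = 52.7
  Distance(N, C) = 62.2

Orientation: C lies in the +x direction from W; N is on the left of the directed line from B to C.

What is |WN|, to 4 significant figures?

67.13

Checks: |BN| = 52.70 ✓; |NC| = 62.20 ✓.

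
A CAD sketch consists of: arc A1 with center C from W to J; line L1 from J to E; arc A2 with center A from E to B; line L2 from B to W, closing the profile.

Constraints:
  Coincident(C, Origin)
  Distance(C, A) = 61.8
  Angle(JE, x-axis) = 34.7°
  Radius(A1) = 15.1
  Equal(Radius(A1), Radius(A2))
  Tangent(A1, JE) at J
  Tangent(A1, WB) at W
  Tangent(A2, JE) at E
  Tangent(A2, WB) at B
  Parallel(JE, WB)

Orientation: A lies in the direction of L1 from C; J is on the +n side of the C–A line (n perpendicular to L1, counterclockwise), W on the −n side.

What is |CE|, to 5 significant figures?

63.618

The slot axis is L1's direction at 34.7°, so u = (cos 34.7°, sin 34.7°) = (0.82214, 0.56928) and n = (−sin 34.7°, cos 34.7°) = (-0.56928, 0.82214). C is at the origin and A lies 61.8 along u from C, so A = 61.8·u = (50.809, 35.181). Tangency of A1 to both parallel lines with radius 15.1 puts J and W at C ± 15.1·n: J = (-8.5961, 12.414), W = (8.5961, -12.414). Equal radii place E and B the same way about A: E = A + 15.1·n = (42.212, 47.596), B = A − 15.1·n = (59.405, 22.767). Then |CE| = |E − C| = 63.618.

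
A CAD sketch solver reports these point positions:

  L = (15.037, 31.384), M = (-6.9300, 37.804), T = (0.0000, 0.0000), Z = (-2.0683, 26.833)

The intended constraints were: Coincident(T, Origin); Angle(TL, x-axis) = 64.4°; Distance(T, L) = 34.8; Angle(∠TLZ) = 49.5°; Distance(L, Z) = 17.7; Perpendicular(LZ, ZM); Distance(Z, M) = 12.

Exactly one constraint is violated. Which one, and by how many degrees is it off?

Perpendicular(LZ, ZM) — off by 9.00°.

T = (0.00, 0.00) ✓; TL at 64.40° ✓; |TL| = 34.80 ✓; ∠TLZ = 49.50° ✓; |LZ| = 17.70 ✓; ∠(LZ, ZM) = 81.00° ✗; |ZM| = 12.00 ✓.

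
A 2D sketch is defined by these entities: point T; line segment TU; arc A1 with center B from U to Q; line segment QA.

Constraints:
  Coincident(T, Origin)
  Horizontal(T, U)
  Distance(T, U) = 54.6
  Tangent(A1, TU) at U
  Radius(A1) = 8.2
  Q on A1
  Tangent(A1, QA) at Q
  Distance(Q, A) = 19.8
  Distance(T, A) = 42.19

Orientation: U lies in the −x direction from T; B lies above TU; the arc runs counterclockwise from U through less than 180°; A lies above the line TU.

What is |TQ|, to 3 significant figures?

47.9

T is at the origin; T and U share the same y with |TU| = 54.6 and U on the −x side, so U = (-54.6, 0.00). Since A1 is tangent to TU there, BU ⟂ TU, so B = U + (0, 8.2) = (-54.6, 8.20). Since BQ ⟂ QA (tangency), |BA| = √(8.2² + 19.8²) = 21.4 regardless of where Q sits on A1. So A lies on both circle(T, 42.19) and circle(B, 21.4); the above-TU intersection is A = (-37.0, 20.4). Q is the foot of the tangent from A: Q = (-47.7, 3.74).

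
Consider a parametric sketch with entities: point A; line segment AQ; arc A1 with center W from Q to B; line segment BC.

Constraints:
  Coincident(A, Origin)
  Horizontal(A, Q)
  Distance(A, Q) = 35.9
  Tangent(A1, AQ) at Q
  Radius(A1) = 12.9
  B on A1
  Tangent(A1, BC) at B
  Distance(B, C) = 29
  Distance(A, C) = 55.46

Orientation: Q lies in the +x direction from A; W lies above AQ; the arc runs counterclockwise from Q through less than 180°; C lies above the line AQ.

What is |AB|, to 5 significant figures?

50.920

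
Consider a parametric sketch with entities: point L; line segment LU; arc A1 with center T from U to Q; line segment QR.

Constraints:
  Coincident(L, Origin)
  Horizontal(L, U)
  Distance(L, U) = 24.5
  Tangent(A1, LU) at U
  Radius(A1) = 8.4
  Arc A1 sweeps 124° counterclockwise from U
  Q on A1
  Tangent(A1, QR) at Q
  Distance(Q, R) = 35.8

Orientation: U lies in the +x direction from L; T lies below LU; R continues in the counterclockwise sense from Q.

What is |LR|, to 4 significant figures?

56.92

L is at the origin; LU is horizontal with |LU| = 24.5 and U on the +x side, so U = (24.50, 0.000). Tangency of A1 to LU means the radius TU is perpendicular to LU, so T = U + (0, -8.4) = (24.50, -8.400). On A1, U sits at bearing 90° from T; a 124° counterclockwise sweep puts Q at bearing 214°, so Q = T + 8.4·(cos 214°, sin 214°) = (17.54, -13.10). A1 meets QR tangentially, so TQ is at right angles to QR, so QR runs along (−sin 214°, cos 214°); with |QR| = 35.8, R = (37.56, -42.78). Then |LR| = |R − L| = 56.92.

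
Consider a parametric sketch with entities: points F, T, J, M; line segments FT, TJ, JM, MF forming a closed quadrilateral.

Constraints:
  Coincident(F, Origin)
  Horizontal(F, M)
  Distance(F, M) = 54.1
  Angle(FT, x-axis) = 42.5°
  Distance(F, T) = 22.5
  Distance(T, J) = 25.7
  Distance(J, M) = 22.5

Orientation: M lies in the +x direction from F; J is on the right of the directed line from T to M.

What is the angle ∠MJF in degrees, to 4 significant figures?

157.4°

Checks: |TJ| = 25.70 ✓; |JM| = 22.50 ✓.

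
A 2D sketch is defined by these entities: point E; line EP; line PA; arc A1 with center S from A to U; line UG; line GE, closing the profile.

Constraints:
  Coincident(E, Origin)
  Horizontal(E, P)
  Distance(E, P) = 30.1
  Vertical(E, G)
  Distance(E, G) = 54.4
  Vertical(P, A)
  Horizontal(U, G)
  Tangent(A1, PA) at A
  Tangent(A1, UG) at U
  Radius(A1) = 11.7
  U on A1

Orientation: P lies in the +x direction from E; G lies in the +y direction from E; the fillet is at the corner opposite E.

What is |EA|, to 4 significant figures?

52.24

The virtual corner opposite E is at (30.10, 54.40). A1 meets PA tangentially, so SA is at right angles to PA and tangency of A1 to UG means the radius SU is perpendicular to UG, with radius 11.7, so the center S sits 11.7 in from both sides at S = (18.40, 42.70). That places the tangent points at A = (30.10, 42.70) on PA and U = (18.40, 54.40) on UG. Then |EA| = |A − E| = 52.24.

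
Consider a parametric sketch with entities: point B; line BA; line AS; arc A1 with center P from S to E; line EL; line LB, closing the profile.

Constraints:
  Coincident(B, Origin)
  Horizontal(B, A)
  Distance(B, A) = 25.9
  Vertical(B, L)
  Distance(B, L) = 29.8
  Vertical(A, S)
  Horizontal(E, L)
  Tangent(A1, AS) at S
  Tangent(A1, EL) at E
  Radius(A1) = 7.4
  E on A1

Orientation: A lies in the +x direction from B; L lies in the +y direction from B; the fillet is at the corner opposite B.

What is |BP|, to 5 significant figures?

29.052

B is at the origin; B and A share the same y with |BA| = 25.9 and A on the +x side, so A = (25.900, 0.0000). BL is vertical with |BL| = 29.8 and L on the +y side, so L = (0.0000, 29.800). The virtual corner opposite B is at (25.900, 29.800). Since A1 is tangent to AS there, PS ⟂ AS and A1 meets EL tangentially, so PE is at right angles to EL, with radius 7.4, so the center P sits 7.4 in from both sides at P = (18.500, 22.400). Then |BP| = |P − B| = 29.052.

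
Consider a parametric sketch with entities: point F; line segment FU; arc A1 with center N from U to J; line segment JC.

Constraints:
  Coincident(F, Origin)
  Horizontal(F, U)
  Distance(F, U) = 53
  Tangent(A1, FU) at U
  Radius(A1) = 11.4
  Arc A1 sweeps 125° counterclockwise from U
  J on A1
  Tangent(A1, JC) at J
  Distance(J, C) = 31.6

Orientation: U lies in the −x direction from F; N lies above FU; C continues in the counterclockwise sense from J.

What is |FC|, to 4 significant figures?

75.75

F is at the origin; FU is horizontal with |FU| = 53.0 and U on the −x side, so U = (-53.00, 0.000). A1 meets FU tangentially, so NU is at right angles to FU, so N = U + (0, 11.4) = (-53.00, 11.40). On A1, U sits at bearing -90° from N; a 125° counterclockwise sweep puts J at bearing 35°, so J = N + 11.4·(cos 35°, sin 35°) = (-43.66, 17.94). A1 meets JC tangentially, so NJ is at right angles to JC, so JC runs along (−sin 35°, cos 35°); with |JC| = 31.6, C = (-61.79, 43.82). Then |FC| = |C − F| = 75.75.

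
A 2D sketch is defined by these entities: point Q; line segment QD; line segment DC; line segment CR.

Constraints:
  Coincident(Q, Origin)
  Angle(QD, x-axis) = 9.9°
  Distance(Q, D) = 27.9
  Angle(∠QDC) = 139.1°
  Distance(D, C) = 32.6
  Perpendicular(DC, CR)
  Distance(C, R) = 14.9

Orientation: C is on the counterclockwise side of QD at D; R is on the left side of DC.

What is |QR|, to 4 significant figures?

53.79

∠QDC = 139.1°, so DC runs at 9.9° + (180° − 139.1°) = 50.80° from the x-axis; with |DC| = 32.6, C = D + 32.6·(cos 50.80°, sin 50.80°) = (48.09, 30.06). The perpendicularity gives CR at right angles to DC; with |CR| = 14.9 on the left of DC, R = C + 14.9·(-0.7749, 0.6320) = (36.54, 39.48). Then |QR| = |R − Q| = 53.79.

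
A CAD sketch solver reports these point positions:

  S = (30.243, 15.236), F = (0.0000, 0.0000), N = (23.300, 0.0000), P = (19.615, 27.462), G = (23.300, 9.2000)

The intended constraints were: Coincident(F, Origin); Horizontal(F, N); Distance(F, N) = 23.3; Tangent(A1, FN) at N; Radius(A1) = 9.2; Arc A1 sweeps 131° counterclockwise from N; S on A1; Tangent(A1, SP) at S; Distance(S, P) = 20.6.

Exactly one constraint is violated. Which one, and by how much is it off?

Distance(S, P) = 20.6 — off by 4.40.

F = (0.00, 0.00) ✓; F.y = 0.00, N.y = 0.00 ✓; |FN| = 23.30 ✓; ∠(GN, NF) = 90.00° ✓; |GN| = 9.200 ✓; bearing(G→S) − bearing(G→N) = 131.0° ✓; |GS| = 9.200 ✓; ∠(GS, SP) = 90.00° ✓; |SP| = 16.20 ✗.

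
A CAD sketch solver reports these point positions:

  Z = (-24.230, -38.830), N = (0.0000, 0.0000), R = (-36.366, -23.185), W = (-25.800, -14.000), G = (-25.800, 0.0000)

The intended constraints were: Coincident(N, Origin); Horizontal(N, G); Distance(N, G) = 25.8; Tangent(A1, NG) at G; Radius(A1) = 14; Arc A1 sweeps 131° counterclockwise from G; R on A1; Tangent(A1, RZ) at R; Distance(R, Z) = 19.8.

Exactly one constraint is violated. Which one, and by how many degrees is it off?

Tangent(A1, RZ) at R — off by 3.20°.

N = (0.00, 0.00) ✓; N.y = 0.00, G.y = 0.00 ✓; |NG| = 25.80 ✓; ∠(WG, GN) = 90.00° ✓; |WG| = 14.00 ✓; bearing(W→R) − bearing(W→G) = 131.0° ✓; |WR| = 14.00 ✓; ∠(WR, RZ) = 93.20° ✗; |RZ| = 19.80 ✓.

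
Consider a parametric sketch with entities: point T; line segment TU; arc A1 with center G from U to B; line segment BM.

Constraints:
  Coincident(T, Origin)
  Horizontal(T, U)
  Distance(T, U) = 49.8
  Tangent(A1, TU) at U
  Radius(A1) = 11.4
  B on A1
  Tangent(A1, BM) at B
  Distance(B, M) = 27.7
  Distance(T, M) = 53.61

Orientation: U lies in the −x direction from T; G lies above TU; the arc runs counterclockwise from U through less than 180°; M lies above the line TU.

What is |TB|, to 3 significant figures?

39.9

Checks: |GB| = 11.40 ✓; ∠(GB, BM) = 90.00° ✓; |BM| = 27.70 ✓; |TM| = 53.61 ✓.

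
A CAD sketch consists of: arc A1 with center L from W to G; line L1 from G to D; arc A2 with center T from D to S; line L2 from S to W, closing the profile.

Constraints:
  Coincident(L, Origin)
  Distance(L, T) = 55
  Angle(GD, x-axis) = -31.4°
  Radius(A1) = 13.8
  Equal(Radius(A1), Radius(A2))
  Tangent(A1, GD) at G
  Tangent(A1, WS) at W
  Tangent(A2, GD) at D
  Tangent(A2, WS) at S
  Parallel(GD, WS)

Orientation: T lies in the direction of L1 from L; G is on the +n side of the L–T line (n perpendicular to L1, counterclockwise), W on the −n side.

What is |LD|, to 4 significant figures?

56.70

The slot axis is L1's direction at -31.4°, so u = (cos -31.4°, sin -31.4°) = (0.8536, -0.5210) and n = (−sin -31.4°, cos -31.4°) = (0.5210, 0.8536). L is at the origin and T lies 55.0 along u from L, so T = 55.0·u = (46.95, -28.66). Tangency of A1 to both parallel lines with radius 13.8 puts G and W at L ± 13.8·n: G = (7.190, 11.78), W = (-7.190, -11.78). Equal radii place D and S the same way about T: D = T + 13.8·n = (54.14, -16.88), S = T − 13.8·n = (39.76, -40.43). Then |LD| = |D − L| = 56.70.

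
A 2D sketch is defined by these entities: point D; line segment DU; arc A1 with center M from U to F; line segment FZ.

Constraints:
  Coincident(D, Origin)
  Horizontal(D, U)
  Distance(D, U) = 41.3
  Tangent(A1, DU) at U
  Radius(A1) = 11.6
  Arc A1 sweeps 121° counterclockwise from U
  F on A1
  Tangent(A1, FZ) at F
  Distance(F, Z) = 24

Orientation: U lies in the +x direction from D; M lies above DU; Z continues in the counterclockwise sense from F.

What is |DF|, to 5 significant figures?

54.173

D is at the origin; DU is horizontal with |DU| = 41.3 and U on the +x side, so U = (41.300, 0.0000). A1 meets DU tangentially, so MU is at right angles to DU, so M = U + (0, 11.6) = (41.300, 11.600). On A1, U sits at bearing -90° from M; a 121° counterclockwise sweep puts F at bearing 31°, so F = M + 11.6·(cos 31°, sin 31°) = (51.243, 17.574). Then |DF| = |F − D| = 54.173.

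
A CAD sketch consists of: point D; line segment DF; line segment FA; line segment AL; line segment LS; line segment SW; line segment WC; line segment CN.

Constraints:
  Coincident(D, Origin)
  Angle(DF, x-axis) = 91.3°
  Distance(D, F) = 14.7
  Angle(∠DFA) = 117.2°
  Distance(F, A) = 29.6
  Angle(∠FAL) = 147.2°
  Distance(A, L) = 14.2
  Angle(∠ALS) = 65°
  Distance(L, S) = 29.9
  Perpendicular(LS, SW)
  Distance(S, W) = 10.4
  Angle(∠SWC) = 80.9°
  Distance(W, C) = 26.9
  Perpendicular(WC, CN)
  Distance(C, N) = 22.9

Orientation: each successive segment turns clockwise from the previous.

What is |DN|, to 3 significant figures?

52.6

D is at the origin; DF runs at 91.3° with length 14.7, so F = (-0.334, 14.7). ∠DFA = 117.2° gives FA at 28.5° from the x-axis; with |FA| = 29.6, A = (25.7, 28.8). ∠FAL = 147.2° gives AL at -4.30° from the x-axis; with |AL| = 14.2, L = (39.8, 27.8). ∠ALS = 65.0° gives LS at -119° from the x-axis; with |LS| = 29.9, S = (25.2, 1.68). LS ⟂ SW, so SW runs at 151°; with |SW| = 10.4, W = (16.1, 6.77). ∠SWC = 80.9° gives WC at 51.6° from the x-axis; with |WC| = 26.9, C = (32.8, 27.9). The perpendicularity gives CN at right angles to WC, so CN runs at -38.4°; with |CN| = 22.9, N = (50.8, 13.6). Then |DN| = |N − D| = 52.6.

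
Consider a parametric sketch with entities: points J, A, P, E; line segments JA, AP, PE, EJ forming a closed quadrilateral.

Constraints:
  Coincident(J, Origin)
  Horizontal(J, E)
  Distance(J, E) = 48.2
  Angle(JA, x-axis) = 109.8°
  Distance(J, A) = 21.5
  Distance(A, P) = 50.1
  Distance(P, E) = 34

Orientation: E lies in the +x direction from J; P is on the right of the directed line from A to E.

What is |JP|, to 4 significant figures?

29.87

J is at the origin; JE is horizontal with |JE| = 48.2 and E in +x, so E = (48.2, 0). JA runs at 109.8° with |JA| = 21.5, so A = (-7.283, 20.23). P is determined by |AP| = 50.1 and |PE| = 34.0 together: it lies at the intersection of circle(A, 50.1) and circle(E, 34.0). With |AE| = 59.06, the foot of the radical line on AE is 40.99 from A and the perpendicular offset is √(50.1² − 40.99²) = 28.80. Taking the right-of-AE solution: P = (21.36, -20.87).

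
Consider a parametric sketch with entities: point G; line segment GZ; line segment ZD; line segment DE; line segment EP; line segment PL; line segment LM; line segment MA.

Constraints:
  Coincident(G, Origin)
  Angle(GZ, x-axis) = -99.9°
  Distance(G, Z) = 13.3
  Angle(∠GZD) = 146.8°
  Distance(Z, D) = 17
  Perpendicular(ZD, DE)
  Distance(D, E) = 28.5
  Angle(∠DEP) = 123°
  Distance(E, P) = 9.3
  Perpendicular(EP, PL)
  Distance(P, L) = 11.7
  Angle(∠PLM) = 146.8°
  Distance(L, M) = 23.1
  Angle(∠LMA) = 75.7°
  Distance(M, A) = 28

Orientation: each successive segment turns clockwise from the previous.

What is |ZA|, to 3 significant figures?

31.0

∠PLM = 146.8° gives LM at -43.3° from the x-axis; with |LM| = 23.1, M = (-4.75, -14.8). ∠LMA = 75.7° gives MA at -148° from the x-axis; with |MA| = 28.0, A = (-28.4, -29.8). Then |ZA| = |A − Z| = 31.0.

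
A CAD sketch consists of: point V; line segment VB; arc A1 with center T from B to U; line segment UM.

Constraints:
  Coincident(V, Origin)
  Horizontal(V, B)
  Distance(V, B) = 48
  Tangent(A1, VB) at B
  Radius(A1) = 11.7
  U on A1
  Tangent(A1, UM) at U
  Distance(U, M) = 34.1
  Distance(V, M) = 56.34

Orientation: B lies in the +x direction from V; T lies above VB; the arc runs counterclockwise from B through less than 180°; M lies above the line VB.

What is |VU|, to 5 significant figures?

59.981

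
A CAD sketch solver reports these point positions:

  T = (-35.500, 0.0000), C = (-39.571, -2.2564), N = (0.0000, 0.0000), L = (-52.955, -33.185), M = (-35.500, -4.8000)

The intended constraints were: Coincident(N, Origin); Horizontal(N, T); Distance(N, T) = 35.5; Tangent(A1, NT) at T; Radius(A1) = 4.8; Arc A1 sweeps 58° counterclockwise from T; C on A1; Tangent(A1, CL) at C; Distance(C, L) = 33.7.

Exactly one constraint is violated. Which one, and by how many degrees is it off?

Tangent(A1, CL) at C — off by 8.60°.

N = (0.00, 0.00) ✓; N.y = 0.00, T.y = 0.00 ✓; |NT| = 35.50 ✓; ∠(MT, TN) = 90.00° ✓; |MT| = 4.800 ✓; bearing(M→C) − bearing(M→T) = 58.00° ✓; |MC| = 4.800 ✓; ∠(MC, CL) = 81.40° ✗; |CL| = 33.70 ✓.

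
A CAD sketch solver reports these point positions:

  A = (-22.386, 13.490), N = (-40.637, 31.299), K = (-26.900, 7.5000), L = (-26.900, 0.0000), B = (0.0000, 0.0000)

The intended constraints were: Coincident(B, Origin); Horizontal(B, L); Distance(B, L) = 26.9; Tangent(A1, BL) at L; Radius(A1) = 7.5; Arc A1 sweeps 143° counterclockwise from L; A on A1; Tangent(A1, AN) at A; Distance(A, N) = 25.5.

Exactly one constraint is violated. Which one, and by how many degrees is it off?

Tangent(A1, AN) at A — off by 7.30°.

B = (0.00, 0.00) ✓; B.y = 0.00, L.y = 0.00 ✓; |BL| = 26.90 ✓; ∠(KL, LB) = 90.00° ✓; |KL| = 7.500 ✓; bearing(K→A) − bearing(K→L) = 143.0° ✓; |KA| = 7.500 ✓; ∠(KA, AN) = 97.30° ✗; |AN| = 25.50 ✓.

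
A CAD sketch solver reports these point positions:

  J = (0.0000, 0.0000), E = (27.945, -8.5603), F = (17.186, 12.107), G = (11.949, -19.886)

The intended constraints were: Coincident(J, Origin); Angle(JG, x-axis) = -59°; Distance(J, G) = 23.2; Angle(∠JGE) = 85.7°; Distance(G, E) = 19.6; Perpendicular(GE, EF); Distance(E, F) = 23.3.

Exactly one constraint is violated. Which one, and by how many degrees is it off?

Perpendicular(GE, EF) — off by 7.80°.

J = (0.00, 0.00) ✓; JG at -59.00° ✓; |JG| = 23.20 ✓; ∠JGE = 85.70° ✓; |GE| = 19.60 ✓; ∠(GE, EF) = 82.20° ✗; |EF| = 23.30 ✓.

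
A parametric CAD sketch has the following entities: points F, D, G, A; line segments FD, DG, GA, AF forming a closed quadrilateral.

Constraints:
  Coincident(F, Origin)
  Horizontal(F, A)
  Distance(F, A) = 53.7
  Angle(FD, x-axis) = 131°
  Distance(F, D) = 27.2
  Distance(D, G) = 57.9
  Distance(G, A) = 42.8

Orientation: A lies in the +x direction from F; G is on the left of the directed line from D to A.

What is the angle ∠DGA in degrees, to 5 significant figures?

94.117°

F is at the origin; FA is horizontal with |FA| = 53.7 and A in +x, so A = (53.7, 0). FD runs at 131.0° with |FD| = 27.2, so D = (-17.845, 20.528). G is determined by |DG| = 57.9 and |GA| = 42.8 together: it lies at the intersection of circle(D, 57.9) and circle(A, 42.8). With |DA| = 74.432, the foot of the radical line on DA is 47.430 from D and the perpendicular offset is √(57.9² − 47.430²) = 33.208. Taking the left-of-DA solution: G = (36.905, 39.367).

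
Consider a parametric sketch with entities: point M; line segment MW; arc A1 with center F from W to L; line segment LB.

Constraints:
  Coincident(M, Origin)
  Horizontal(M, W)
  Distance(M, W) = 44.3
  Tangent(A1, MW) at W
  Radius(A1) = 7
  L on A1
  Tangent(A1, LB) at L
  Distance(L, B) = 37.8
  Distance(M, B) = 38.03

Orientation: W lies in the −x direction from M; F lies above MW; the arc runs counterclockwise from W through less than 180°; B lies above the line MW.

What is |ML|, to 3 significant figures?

38.7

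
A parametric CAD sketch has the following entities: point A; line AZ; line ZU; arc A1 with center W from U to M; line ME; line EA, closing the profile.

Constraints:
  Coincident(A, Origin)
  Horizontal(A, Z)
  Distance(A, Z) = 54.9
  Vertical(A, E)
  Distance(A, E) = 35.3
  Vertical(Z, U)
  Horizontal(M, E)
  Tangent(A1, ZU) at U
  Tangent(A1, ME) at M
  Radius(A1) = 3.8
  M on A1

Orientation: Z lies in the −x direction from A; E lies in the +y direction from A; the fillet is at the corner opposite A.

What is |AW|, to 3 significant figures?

60.0

A is at the origin; AZ is horizontal with |AZ| = 54.9 and Z on the −x side, so Z = (-54.9, 0.00). A and E share the same x with |AE| = 35.3 and E on the +y side, so E = (0.00, 35.3). The virtual corner opposite A is at (-54.9, 35.3). Since A1 is tangent to ZU there, WU ⟂ ZU and since A1 is tangent to ME there, WM ⟂ ME, with radius 3.8, so the center W sits 3.8 in from both sides at W = (-51.1, 31.5). Then |AW| = |W − A| = 60.0.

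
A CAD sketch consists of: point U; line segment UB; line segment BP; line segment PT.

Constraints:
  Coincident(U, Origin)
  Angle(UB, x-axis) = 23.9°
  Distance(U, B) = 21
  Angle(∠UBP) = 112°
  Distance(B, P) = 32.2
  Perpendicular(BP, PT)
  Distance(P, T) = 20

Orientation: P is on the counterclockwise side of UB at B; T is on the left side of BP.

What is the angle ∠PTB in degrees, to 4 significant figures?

58.15°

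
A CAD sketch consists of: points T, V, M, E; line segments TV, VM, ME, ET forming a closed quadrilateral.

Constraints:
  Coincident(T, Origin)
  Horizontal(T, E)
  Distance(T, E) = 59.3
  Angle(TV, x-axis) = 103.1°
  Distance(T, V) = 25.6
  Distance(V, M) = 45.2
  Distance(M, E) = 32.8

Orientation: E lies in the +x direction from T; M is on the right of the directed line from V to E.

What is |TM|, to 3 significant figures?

27.7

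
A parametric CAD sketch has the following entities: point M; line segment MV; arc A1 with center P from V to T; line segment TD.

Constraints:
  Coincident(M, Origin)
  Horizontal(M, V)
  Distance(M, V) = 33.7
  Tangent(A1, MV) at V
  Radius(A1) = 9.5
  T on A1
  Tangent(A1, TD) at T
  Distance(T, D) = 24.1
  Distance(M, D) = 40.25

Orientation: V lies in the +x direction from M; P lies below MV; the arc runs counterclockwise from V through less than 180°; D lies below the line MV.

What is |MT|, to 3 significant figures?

25.8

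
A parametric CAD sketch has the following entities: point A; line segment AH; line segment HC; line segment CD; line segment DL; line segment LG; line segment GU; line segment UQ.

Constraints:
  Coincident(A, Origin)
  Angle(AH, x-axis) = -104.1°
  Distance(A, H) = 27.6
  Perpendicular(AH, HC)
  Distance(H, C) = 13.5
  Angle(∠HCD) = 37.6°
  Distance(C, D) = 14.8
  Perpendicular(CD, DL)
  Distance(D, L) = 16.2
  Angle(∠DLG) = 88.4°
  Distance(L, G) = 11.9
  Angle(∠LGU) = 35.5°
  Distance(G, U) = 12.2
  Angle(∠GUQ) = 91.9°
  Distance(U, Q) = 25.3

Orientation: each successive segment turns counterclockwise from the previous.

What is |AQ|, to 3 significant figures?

43.2

∠LGU = 35.5° gives GU at 94.4° from the x-axis; with |GU| = 12.2, U = (-8.82, -25.4). ∠GUQ = 91.9° gives UQ at -178° from the x-axis; with |UQ| = 25.3, Q = (-34.1, -26.6). Then |AQ| = |Q − A| = 43.2.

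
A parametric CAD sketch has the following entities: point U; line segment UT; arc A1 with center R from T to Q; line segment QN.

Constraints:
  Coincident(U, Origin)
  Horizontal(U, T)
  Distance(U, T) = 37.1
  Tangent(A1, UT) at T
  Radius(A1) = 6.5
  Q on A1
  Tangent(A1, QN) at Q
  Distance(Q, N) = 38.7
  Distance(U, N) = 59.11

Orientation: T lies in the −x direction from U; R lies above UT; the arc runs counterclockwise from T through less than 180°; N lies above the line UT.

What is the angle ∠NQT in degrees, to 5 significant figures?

129.98°

U is at the origin; UT is horizontal with |UT| = 37.1 and T on the −x side, so T = (-37.100, 0.0000). A1 meets UT tangentially, so RT is at right angles to UT, so R = T + (0, 6.5) = (-37.100, 6.5000). Since RQ ⟂ QN (tangency), |RN| = √(6.5² + 38.7²) = 39.242 regardless of where Q sits on A1. So N lies on both circle(U, 59.11) and circle(R, 39.242); the above-UT intersection is N = (-37.440, 45.741). Q is the foot of the tangent from N: Q = (-30.699, 7.6322).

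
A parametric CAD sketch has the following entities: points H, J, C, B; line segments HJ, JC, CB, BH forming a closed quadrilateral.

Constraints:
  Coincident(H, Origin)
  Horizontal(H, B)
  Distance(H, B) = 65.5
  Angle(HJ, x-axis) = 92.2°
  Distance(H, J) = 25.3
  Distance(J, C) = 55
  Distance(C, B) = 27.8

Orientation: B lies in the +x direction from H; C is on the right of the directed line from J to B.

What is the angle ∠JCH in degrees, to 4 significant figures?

25.95°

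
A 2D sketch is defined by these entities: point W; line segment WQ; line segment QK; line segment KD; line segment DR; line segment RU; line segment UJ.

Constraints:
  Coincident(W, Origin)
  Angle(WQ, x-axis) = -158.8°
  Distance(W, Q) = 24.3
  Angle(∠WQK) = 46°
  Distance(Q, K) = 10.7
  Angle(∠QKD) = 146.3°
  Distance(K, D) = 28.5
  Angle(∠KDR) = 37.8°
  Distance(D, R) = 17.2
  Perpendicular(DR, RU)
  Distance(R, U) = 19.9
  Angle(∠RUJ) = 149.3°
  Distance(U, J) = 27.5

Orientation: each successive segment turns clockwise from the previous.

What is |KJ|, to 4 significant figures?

32.48

DR is perpendicular to RU, so RU runs at 161.3°; with |RU| = 19.9, U = (-19.11, 6.895). ∠RUJ = 149.3° gives UJ at 130.6° from the x-axis; with |UJ| = 27.5, J = (-37.00, 27.77). Then |KJ| = |J − K| = 32.48.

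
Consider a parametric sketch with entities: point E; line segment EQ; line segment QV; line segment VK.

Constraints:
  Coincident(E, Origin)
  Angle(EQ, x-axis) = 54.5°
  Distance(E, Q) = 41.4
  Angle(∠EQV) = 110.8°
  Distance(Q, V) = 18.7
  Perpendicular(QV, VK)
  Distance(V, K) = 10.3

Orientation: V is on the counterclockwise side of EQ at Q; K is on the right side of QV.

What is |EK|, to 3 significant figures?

59.3

∠EQV = 110.8°, so QV runs at 54.5° + (180° − 110.8°) = 124° from the x-axis; with |QV| = 18.7, V = Q + 18.7·(cos 124°, sin 124°) = (13.7, 49.3). QV is perpendicular to VK; with |VK| = 10.3 on the right of QV, K = V + 10.3·(0.832, 0.555) = (22.2, 55.0). Then |EK| = |K − E| = 59.3.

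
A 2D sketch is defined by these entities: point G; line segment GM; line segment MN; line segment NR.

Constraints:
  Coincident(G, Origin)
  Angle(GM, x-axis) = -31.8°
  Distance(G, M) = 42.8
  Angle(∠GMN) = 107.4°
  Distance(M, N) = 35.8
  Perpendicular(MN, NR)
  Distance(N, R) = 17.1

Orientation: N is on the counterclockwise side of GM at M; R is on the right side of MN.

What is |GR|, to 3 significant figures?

75.6

G is at the origin; GM runs at -31.8° with length 42.8, so M = 42.8·(cos -31.8°, sin -31.8°) = (36.4, -22.6). ∠GMN = 107.4°, so MN runs at -31.8° + (180° − 107.4°) = 40.8° from the x-axis; with |MN| = 35.8, N = M + 35.8·(cos 40.8°, sin 40.8°) = (63.5, 0.839). The perpendicularity gives NR at right angles to MN; with |NR| = 17.1 on the right of MN, R = N + 17.1·(0.653, -0.757) = (74.6, -12.1). Then |GR| = |R − G| = 75.6.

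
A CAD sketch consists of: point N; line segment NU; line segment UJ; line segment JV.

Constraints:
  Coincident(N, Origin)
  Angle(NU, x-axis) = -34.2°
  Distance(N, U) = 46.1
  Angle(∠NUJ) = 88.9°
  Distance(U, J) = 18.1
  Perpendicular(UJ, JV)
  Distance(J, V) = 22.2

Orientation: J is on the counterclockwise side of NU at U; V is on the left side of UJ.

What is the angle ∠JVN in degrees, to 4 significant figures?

144.2°

∠NUJ = 88.9°, so UJ runs at -34.2° + (180° − 88.9°) = 56.90° from the x-axis; with |UJ| = 18.1, J = U + 18.1·(cos 56.90°, sin 56.90°) = (48.01, -10.75). UJ is perpendicular to JV; with |JV| = 22.2 on the left of UJ, V = J + 22.2·(-0.8377, 0.5461) = (29.42, 1.374). Then cos ∠JVN = VJ·VN / (|VJ||VN|), giving 144.2°.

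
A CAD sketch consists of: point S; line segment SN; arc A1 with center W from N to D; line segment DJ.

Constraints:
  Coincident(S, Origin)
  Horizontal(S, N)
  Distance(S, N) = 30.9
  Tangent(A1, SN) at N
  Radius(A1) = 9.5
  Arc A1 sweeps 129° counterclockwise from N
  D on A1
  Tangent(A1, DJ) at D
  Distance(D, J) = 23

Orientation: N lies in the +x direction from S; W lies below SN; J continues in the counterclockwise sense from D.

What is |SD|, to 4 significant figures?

28.15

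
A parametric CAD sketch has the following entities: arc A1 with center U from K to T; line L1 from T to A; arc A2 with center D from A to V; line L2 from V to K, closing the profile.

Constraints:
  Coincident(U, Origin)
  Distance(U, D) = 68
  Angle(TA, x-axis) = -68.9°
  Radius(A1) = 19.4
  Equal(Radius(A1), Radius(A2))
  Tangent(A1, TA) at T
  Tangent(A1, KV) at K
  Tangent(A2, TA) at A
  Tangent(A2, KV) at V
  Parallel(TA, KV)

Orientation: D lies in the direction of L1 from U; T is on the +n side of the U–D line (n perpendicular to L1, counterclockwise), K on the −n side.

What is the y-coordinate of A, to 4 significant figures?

-56.46

Tangency of A1 to both parallel lines with radius 19.4 puts T and K at U ± 19.4·n: T = (18.10, 6.984), K = (-18.10, -6.984). Equal radii place A and V the same way about D: A = D + 19.4·n = (42.58, -56.46), V = D − 19.4·n = (6.380, -70.42). So A.y = -56.46.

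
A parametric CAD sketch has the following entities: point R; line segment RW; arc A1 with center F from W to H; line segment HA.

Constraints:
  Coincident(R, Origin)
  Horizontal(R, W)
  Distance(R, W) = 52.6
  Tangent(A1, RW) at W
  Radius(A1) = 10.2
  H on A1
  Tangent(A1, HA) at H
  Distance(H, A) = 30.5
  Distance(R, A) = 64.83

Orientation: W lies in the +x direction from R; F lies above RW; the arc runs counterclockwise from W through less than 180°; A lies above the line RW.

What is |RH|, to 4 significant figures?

63.54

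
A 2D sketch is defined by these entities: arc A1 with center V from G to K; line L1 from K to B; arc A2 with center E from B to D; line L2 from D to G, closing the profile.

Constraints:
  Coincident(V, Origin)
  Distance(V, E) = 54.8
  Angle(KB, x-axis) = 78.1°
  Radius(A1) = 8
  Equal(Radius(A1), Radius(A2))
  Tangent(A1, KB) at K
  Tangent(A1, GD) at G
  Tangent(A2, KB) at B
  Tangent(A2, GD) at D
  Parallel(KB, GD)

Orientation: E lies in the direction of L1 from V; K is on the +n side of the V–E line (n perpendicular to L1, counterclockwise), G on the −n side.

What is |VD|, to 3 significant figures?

55.4

Tangency of A1 to both parallel lines with radius 8.0 puts K and G at V ± 8.0·n: K = (-7.83, 1.65), G = (7.83, -1.65). Equal radii place B and D the same way about E: B = E + 8.0·n = (3.47, 55.3), D = E − 8.0·n = (19.1, 52.0). Then |VD| = |D − V| = 55.4.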